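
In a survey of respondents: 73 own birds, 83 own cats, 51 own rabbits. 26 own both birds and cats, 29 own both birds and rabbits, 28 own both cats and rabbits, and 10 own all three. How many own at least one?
|A∪B∪C| = 73+83+51-26-29-28+10 = 134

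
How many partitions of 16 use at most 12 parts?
By conjugation, equals partitions of 16 into parts ≤ 12. Let r_j(i) = number of partitions of i into parts ≤ j, for i = 0..16. r_1(i) = 1 for all i; r_j(i) = r_{j-1}(i) + r_j(i-j). Rows j = 2..12: ≤2: 1 1 2 2 3 3 4 4 5 5 6 6 7 7 8 8 9; ≤3: 1 1 2 3 4 5 7 8 10 12 14 16 19 21 24 27 30; ≤4: 1 1 2 3 5 6 9 11 15 18 23 27 34 39 47 54 64; ≤5: 1 1 2 3 5 7 10 13 18 23 30 37 47 57 70 84 101; ≤6: 1 1 2 3 5 7 11 14 20 26 35 44 58 71 90 110 136; ≤7: 1 1 2 3 5 7 11 15 21 28 38 49 65 82 105 131 164; ≤8: 1 1 2 3 5 7 11 15 22 29 40 52 70 89 116 146 186; ≤9: 1 1 2 3 5 7 11 15 22 30 41 54 73 94 123 157 201; ≤10: 1 1 2 3 5 7 11 15 22 30 42 55 75 97 128 164 212; ≤11: 1 1 2 3 5 7 11 15 22 30 42 56 76 99 131 169 219; ≤12: 1 1 2 3 5 7 11 15 22 30 42 56 77 100 133 172 224. r_12(16) = 224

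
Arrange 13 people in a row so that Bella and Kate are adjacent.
Treat as block: (13-1)! × 2! = 479001600 × 2 = 958003200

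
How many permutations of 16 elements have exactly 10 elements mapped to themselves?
Choose the 10 fixed points C(16,10) = 8008, derange the rest: !6 = Σ_{j=0}^{6} (-1)^j·6!/j! = 720 - 720 + 360 - 120 + 30 - 6 + 1 = 265. Product = 8008 × 265 = 2122120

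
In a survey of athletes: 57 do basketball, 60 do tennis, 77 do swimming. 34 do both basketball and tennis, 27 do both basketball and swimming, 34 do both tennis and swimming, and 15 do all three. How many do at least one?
|A∪B∪C| = 57+60+77-34-27-34+15 = 114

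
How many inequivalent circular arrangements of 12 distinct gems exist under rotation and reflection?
(12-1)!/2 = 39916800/2 = 19958400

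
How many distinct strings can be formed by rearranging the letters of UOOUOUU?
7! / (3! × 4!) = 35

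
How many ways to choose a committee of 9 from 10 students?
C(10,9) = 10!/(9!×1!) = 10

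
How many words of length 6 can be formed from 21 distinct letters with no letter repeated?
P(21,6) = 21!/(21-6)! = 39070080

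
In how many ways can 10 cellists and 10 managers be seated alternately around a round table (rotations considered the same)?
Fix one of the cellists: (10-1)! ways for the remaining cellists, × 10! ways for the managers = 362880 × 3628800 = 1316818944000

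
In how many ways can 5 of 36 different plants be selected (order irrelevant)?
C(36,5) = 36!/(5!×31!) = 376992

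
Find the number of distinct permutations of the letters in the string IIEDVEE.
7! / (1! × 3! × 1! × 2!) = 420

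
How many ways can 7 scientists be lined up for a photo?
7! = 5040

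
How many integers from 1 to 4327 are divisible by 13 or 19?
⌊4327/13⌋ + ⌊4327/19⌋ - ⌊4327/247⌋ = 332 + 227 - 17 = 542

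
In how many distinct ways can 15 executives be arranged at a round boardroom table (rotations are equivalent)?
Circular: fix one position, arrange the rest. (15-1)! = 87178291200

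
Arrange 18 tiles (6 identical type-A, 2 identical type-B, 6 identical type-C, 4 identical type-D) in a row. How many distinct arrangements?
18! / (6! × 2! × 6! × 4!) = 257297040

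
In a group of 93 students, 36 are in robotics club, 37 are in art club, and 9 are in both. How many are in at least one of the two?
|A∪B| = |A| + |B| - |A∩B| = 36 + 37 - 9 = 64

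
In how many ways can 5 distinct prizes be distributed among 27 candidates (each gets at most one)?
P(27,5) = 27!/(27-5)! = 9687600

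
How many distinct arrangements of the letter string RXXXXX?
6! / (1! × 5!) = 6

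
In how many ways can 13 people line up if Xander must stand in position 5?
Fix one position: (13-1)! = 479001600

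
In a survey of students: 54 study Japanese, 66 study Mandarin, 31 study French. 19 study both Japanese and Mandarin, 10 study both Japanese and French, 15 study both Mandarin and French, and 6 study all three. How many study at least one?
|A∪B∪C| = 54+66+31-19-10-15+6 = 113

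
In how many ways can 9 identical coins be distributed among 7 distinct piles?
C(9+7-1, 7-1) = C(15, 6) = 5005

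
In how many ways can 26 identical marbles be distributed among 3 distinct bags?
C(26+3-1, 3-1) = C(28, 2) = 378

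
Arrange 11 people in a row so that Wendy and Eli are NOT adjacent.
Total - adjacent = 11! - (11-1)!×2 = 39916800 - 7257600 = 32659200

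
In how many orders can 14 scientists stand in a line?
14! = 87178291200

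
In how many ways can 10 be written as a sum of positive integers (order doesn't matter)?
Pentagonal recurrence p(n) = p(n-1) + p(n-2) - p(n-5) - p(n-7) + p(n-12) + p(n-15) - ... gives p(0..9) = 1, 1, 2, 3, 5, 7, 11, 15, 22, 30. p(10) = p(9) + p(8) - p(5) - p(3) = 30 + 22 - 7 - 3 = 42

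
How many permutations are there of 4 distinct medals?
4! = 24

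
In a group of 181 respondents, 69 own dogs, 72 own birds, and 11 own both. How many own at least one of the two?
|A∪B| = |A| + |B| - |A∩B| = 69 + 72 - 11 = 130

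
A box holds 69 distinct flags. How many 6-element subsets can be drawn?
C(69,6) = 69!/(6!×63!) = 119877472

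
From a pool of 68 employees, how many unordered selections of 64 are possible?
C(68,64) = 68!/(64!×4!) = 814385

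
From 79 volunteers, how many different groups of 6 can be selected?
C(79,6) = 79!/(6!×73!) = 277962685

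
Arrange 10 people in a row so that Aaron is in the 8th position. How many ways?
Fix one position: (10-1)! = 362880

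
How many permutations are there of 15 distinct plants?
15! = 1307674368000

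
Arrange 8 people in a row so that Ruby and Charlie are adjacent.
Treat as block: (8-1)! × 2! = 5040 × 2 = 10080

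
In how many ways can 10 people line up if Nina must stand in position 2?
Fix one position: (10-1)! = 362880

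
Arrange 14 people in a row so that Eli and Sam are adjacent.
Treat as block: (14-1)! × 2! = 6227020800 × 2 = 12454041600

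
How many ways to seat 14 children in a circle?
Circular: fix one position, arrange the rest. (14-1)! = 6227020800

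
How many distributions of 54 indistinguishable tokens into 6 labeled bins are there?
C(54+6-1, 6-1) = C(59, 5) = 5006386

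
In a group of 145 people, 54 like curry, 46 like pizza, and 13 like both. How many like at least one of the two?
|A∪B| = |A| + |B| - |A∩B| = 54 + 46 - 13 = 87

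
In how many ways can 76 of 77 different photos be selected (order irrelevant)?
C(77,76) = 77!/(76!×1!) = 77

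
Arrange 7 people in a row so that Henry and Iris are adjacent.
Treat as block: (7-1)! × 2! = 720 × 2 = 1440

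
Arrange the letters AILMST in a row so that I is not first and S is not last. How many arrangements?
By inclusion-exclusion: 6! - 2×(6-1)! + (6-2)! = 720 - 240 + 24 = 504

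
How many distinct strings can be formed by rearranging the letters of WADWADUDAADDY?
13! / (5! × 2! × 4! × 1! × 1!) = 1081080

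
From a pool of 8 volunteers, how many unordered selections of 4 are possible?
C(8,4) = 8!/(4!×4!) = 70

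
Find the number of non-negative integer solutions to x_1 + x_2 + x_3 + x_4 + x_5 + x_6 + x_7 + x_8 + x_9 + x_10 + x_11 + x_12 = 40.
C(40+12-1, 12-1) = C(51, 11) = 47626016970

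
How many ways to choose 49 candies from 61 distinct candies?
C(61,49) = 61!/(49!×12!) = 1742058970275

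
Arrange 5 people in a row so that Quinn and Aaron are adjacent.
Treat as block: (5-1)! × 2! = 24 × 2 = 48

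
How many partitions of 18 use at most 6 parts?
By conjugation, equals partitions of 18 into parts ≤ 6. Let r_j(i) = number of partitions of i into parts ≤ j, for i = 0..18. r_1(i) = 1 for all i; r_j(i) = r_{j-1}(i) + r_j(i-j). Rows j = 2..6: ≤2: 1 1 2 2 3 3 4 4 5 5 6 6 7 7 8 8 9 9 10; ≤3: 1 1 2 3 4 5 7 8 10 12 14 16 19 21 24 27 30 33 37; ≤4: 1 1 2 3 5 6 9 11 15 18 23 27 34 39 47 54 64 72 84; ≤5: 1 1 2 3 5 7 10 13 18 23 30 37 47 57 70 84 101 119 141; ≤6: 1 1 2 3 5 7 11 14 20 26 35 44 58 71 90 110 136 163 199. r_6(18) = 199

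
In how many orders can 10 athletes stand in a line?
10! = 3628800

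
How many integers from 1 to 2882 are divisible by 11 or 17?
⌊2882/11⌋ + ⌊2882/17⌋ - ⌊2882/187⌋ = 262 + 169 - 15 = 416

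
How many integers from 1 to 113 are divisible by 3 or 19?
⌊113/3⌋ + ⌊113/19⌋ - ⌊113/57⌋ = 37 + 5 - 1 = 41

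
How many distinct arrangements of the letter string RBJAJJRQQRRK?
12! / (1! × 2! × 1! × 1! × 3! × 4!) = 1663200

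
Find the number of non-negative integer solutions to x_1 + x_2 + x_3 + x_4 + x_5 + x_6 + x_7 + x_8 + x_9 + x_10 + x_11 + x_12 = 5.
C(5+12-1, 12-1) = C(16, 11) = 4368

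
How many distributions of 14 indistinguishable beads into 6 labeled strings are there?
C(14+6-1, 6-1) = C(19, 5) = 11628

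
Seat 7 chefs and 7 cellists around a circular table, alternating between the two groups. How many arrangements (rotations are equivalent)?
Fix one of the chefs: (7-1)! ways for the remaining chefs, × 7! ways for the cellists = 720 × 5040 = 3628800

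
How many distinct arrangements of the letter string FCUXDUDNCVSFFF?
14! / (1! × 4! × 1! × 1! × 2! × 2! × 2! × 1!) = 454053600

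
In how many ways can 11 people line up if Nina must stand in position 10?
Fix one position: (11-1)! = 3628800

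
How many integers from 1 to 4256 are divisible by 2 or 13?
⌊4256/2⌋ + ⌊4256/13⌋ - ⌊4256/26⌋ = 2128 + 327 - 163 = 2292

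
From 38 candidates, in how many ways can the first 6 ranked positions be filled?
P(38,6) = 38!/(38-6)! = 1987690320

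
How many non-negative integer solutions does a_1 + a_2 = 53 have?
C(53+2-1, 2-1) = C(54, 1) = 54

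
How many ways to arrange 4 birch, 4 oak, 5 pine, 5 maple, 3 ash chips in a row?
21! / (4! × 4! × 5! × 5! × 3!) = 1026615189600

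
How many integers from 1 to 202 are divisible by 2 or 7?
⌊202/2⌋ + ⌊202/7⌋ - ⌊202/14⌋ = 101 + 28 - 14 = 115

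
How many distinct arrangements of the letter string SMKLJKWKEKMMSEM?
15! / (1! × 4! × 1! × 2! × 1! × 2! × 4!) = 567567000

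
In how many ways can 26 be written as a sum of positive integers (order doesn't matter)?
Pentagonal recurrence p(n) = p(n-1) + p(n-2) - p(n-5) - p(n-7) + p(n-12) + p(n-15) - ... gives p(0..25) = 1, 1, 2, 3, 5, 7, 11, 15, 22, 30, 42, 56, 77, 101, 135, 176, 231, 297, 385, 490, 627, 792, 1002, 1255, 1575, 1958. p(26) = p(25) + p(24) - p(21) - p(19) + p(14) + p(11) - p(4) - p(0) = 1958 + 1575 - 792 - 490 + 135 + 56 - 5 - 1 = 2436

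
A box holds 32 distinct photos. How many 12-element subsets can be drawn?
C(32,12) = 32!/(12!×20!) = 225792840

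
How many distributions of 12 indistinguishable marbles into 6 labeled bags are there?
C(12+6-1, 6-1) = C(17, 5) = 6188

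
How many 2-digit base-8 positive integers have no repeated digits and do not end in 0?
Last digit: 7 nonzero choices. First digit: 6 (nonzero, ≠last). Middle 0: P(6,0) = 1. Total = 42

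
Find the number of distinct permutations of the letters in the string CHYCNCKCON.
10! / (1! × 4! × 2! × 1! × 1! × 1!) = 75600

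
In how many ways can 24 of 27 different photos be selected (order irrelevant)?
C(27,24) = 27!/(24!×3!) = 2925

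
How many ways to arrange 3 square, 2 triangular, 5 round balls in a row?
10! / (3! × 2! × 5!) = 2520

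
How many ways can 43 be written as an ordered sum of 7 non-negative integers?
C(43+7-1, 7-1) = C(49, 6) = 13983816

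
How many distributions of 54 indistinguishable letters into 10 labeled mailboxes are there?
C(54+10-1, 10-1) = C(63, 9) = 23667689815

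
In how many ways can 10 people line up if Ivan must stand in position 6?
Fix one position: (10-1)! = 362880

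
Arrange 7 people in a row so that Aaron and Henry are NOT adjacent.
Total - adjacent = 7! - (7-1)!×2 = 5040 - 1440 = 3600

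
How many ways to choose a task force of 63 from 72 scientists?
C(72,63) = 72!/(63!×9!) = 85113005120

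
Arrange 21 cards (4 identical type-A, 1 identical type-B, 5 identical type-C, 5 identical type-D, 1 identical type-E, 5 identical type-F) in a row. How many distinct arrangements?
21! / (4! × 1! × 5! × 5! × 1! × 5!) = 1231938227520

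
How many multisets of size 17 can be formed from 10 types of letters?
C(17+10-1, 10-1) = C(26, 9) = 3124550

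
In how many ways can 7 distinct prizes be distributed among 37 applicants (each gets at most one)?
P(37,7) = 37!/(37-7)! = 51889178880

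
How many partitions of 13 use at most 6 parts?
By conjugation, equals partitions of 13 into parts ≤ 6. Let r_j(i) = number of partitions of i into parts ≤ j, for i = 0..13. r_1(i) = 1 for all i; r_j(i) = r_{j-1}(i) + r_j(i-j). Rows j = 2..6: ≤2: 1 1 2 2 3 3 4 4 5 5 6 6 7 7; ≤3: 1 1 2 3 4 5 7 8 10 12 14 16 19 21; ≤4: 1 1 2 3 5 6 9 11 15 18 23 27 34 39; ≤5: 1 1 2 3 5 7 10 13 18 23 30 37 47 57; ≤6: 1 1 2 3 5 7 11 14 20 26 35 44 58 71. r_6(13) = 71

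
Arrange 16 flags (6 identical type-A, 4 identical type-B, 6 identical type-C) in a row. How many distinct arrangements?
16! / (6! × 4! × 6!) = 1681680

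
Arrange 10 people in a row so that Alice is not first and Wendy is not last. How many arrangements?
By inclusion-exclusion: 10! - 2×(10-1)! + (10-2)! = 3628800 - 725760 + 40320 = 2943360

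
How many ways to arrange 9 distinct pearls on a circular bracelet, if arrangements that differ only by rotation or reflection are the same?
(9-1)!/2 = 40320/2 = 20160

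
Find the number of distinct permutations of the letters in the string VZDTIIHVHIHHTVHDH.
17! / (3! × 1! × 2! × 6! × 3! × 2!) = 3430627200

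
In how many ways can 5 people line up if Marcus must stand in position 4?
Fix one position: (5-1)! = 24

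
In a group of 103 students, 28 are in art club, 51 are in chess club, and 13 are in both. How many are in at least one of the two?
|A∪B| = |A| + |B| - |A∩B| = 28 + 51 - 13 = 66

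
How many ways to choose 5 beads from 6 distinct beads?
C(6,5) = 6!/(5!×1!) = 6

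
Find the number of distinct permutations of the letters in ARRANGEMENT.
11! / (2! × 2! × 2! × 1! × 2! × 1! × 1!) = 2494800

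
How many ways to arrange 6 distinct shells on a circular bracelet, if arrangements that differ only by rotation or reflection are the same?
(6-1)!/2 = 120/2 = 60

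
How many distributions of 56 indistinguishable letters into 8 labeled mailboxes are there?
C(56+8-1, 8-1) = C(63, 7) = 553270671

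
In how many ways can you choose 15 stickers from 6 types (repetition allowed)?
C(15+6-1, 6-1) = C(20, 5) = 15504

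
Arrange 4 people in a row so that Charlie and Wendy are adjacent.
Treat as block: (4-1)! × 2! = 6 × 2 = 12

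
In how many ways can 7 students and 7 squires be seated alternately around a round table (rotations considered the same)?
Fix one of the students: (7-1)! ways for the remaining students, × 7! ways for the squires = 720 × 5040 = 3628800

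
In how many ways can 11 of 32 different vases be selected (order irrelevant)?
C(32,11) = 32!/(11!×21!) = 129024480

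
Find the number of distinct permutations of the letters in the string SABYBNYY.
8! / (1! × 3! × 1! × 2! × 1!) = 3360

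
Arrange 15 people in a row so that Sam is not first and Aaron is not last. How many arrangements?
By inclusion-exclusion: 15! - 2×(15-1)! + (15-2)! = 1307674368000 - 174356582400 + 6227020800 = 1139544806400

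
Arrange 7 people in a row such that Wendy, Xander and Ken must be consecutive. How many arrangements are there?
Treat the 3 as one block: (7-3+1)! × 3! = 120 × 6 = 720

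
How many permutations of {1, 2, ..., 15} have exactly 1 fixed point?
Choose the 1 fixed point C(15,1) = 15, derange the rest: !14 = Σ_{j=0}^{14} (-1)^j·14!/j! = 87178291200 - 87178291200 + 43589145600 - 14529715200 + 3632428800 - 726485760 + 121080960 - 17297280 + 2162160 - 240240 + 24024 - 2184 + 182 - 14 + 1 = 32071101049. Product = 15 × 32071101049 = 481066515735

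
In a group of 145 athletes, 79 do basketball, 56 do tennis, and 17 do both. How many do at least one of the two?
|A∪B| = |A| + |B| - |A∩B| = 79 + 56 - 17 = 118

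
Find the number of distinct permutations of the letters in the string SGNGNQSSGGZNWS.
14! / (4! × 1! × 1! × 1! × 4! × 3!) = 25225200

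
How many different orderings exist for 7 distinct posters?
7! = 5040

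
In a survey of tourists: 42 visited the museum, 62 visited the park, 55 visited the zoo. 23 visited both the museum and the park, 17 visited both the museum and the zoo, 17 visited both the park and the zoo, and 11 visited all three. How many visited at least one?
|A∪B∪C| = 42+62+55-23-17-17+11 = 113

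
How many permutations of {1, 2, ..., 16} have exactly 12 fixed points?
Choose the 12 fixed points C(16,12) = 1820, derange the rest: !4 = Σ_{j=0}^{4} (-1)^j·4!/j! = 24 - 24 + 12 - 4 + 1 = 9. Product = 1820 × 9 = 16380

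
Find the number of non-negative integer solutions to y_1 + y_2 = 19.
C(19+2-1, 2-1) = C(20, 1) = 20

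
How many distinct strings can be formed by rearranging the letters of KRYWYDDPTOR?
11! / (1! × 2! × 2! × 1! × 1! × 1! × 2! × 1!) = 4989600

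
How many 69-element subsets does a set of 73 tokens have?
C(73,69) = 73!/(69!×4!) = 1088430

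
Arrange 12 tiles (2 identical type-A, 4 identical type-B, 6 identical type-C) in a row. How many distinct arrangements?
12! / (2! × 4! × 6!) = 13860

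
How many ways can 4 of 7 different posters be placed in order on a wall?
P(7,4) = 7!/(7-4)! = 840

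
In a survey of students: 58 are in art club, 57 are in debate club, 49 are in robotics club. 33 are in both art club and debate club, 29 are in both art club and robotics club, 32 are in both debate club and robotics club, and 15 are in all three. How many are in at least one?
|A∪B∪C| = 58+57+49-33-29-32+15 = 85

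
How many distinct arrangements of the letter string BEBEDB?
6! / (2! × 3! × 1!) = 60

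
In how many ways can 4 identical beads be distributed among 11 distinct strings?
C(4+11-1, 11-1) = C(14, 10) = 1001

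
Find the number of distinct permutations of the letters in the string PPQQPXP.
7! / (1! × 4! × 2!) = 105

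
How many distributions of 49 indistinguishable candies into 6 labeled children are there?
C(49+6-1, 6-1) = C(54, 5) = 3162510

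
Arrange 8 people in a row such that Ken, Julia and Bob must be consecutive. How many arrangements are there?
Treat the 3 as one block: (8-3+1)! × 3! = 720 × 6 = 4320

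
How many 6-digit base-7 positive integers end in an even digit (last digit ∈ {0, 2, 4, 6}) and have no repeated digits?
Last∈{0,2,4,6}. Last=0: 720. Last nonzero: 3×5×P(5,4) = 1800. Total = 2520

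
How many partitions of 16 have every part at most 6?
Let r_j(i) = number of partitions of i into parts ≤ j, for i = 0..16. r_1(i) = 1 for all i; r_j(i) = r_{j-1}(i) + r_j(i-j). Rows j = 2..6: ≤2: 1 1 2 2 3 3 4 4 5 5 6 6 7 7 8 8 9; ≤3: 1 1 2 3 4 5 7 8 10 12 14 16 19 21 24 27 30; ≤4: 1 1 2 3 5 6 9 11 15 18 23 27 34 39 47 54 64; ≤5: 1 1 2 3 5 7 10 13 18 23 30 37 47 57 70 84 101; ≤6: 1 1 2 3 5 7 11 14 20 26 35 44 58 71 90 110 136. r_6(16) = 136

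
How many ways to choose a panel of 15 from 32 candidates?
C(32,15) = 32!/(15!×17!) = 565722720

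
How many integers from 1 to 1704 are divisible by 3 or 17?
⌊1704/3⌋ + ⌊1704/17⌋ - ⌊1704/51⌋ = 568 + 100 - 33 = 635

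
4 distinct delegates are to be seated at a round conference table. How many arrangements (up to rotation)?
Circular: fix one position, arrange the rest. (4-1)! = 6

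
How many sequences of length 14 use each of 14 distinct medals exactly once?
14! = 87178291200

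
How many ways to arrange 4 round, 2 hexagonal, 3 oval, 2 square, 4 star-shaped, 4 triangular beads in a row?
19! / (4! × 2! × 3! × 2! × 4! × 4!) = 366648282000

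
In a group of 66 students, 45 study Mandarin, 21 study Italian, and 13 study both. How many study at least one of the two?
|A∪B| = |A| + |B| - |A∩B| = 45 + 21 - 13 = 53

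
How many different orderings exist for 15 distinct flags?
15! = 1307674368000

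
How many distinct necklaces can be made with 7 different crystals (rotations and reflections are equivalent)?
(7-1)!/2 = 720/2 = 360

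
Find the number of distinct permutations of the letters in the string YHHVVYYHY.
9! / (4! × 3! × 2!) = 1260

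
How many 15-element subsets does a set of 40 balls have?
C(40,15) = 40!/(15!×25!) = 40225345056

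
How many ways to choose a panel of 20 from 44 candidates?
C(44,20) = 44!/(20!×24!) = 1761039350070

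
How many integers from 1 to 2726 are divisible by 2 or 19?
⌊2726/2⌋ + ⌊2726/19⌋ - ⌊2726/38⌋ = 1363 + 143 - 71 = 1435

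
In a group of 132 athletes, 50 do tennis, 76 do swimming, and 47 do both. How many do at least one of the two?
|A∪B| = |A| + |B| - |A∩B| = 50 + 76 - 47 = 79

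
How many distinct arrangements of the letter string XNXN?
4! / (2! × 2!) = 6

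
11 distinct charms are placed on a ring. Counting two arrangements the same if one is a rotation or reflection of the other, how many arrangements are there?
(11-1)!/2 = 3628800/2 = 1814400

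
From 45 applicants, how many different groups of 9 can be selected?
C(45,9) = 45!/(9!×36!) = 886163135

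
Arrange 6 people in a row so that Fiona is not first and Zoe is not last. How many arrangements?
By inclusion-exclusion: 6! - 2×(6-1)! + (6-2)! = 720 - 240 + 24 = 504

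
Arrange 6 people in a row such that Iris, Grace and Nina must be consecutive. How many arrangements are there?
Treat the 3 as one block: (6-3+1)! × 3! = 24 × 6 = 144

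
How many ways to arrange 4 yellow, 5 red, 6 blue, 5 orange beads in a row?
20! / (4! × 5! × 6! × 5!) = 9777287520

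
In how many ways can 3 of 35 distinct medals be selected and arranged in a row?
P(35,3) = 35!/(35-3)! = 39270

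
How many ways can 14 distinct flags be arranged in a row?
14! = 87178291200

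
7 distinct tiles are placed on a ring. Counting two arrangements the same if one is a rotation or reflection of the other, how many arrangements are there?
(7-1)!/2 = 720/2 = 360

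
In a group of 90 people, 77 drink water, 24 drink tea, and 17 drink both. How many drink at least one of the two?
|A∪B| = |A| + |B| - |A∩B| = 77 + 24 - 17 = 84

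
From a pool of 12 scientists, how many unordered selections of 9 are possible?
C(12,9) = 12!/(9!×3!) = 220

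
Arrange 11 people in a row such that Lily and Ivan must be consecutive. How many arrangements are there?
Treat the 2 as one block: (11-2+1)! × 2! = 3628800 × 2 = 7257600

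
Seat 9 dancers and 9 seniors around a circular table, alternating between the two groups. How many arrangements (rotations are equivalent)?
Fix one of the dancers: (9-1)! ways for the remaining dancers, × 9! ways for the seniors = 40320 × 362880 = 14631321600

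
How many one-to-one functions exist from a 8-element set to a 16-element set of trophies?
P(16,8) = 16!/(16-8)! = 518918400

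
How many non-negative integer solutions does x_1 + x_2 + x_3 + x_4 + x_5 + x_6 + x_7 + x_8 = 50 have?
C(50+8-1, 8-1) = C(57, 7) = 264385836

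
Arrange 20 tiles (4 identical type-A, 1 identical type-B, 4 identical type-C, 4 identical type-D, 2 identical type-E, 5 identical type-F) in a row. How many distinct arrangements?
20! / (4! × 1! × 4! × 4! × 2! × 5!) = 733296564000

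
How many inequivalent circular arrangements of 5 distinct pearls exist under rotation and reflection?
(5-1)!/2 = 24/2 = 12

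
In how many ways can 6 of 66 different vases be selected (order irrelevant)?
C(66,6) = 66!/(6!×60!) = 90858768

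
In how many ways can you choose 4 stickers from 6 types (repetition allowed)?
C(4+6-1, 6-1) = C(9, 5) = 126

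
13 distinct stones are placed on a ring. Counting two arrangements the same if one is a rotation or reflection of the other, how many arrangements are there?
(13-1)!/2 = 479001600/2 = 239500800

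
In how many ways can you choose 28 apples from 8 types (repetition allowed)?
C(28+8-1, 8-1) = C(35, 7) = 6724520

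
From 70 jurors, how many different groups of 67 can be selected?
C(70,67) = 70!/(67!×3!) = 54740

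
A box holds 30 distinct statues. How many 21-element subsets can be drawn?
C(30,21) = 30!/(21!×9!) = 14307150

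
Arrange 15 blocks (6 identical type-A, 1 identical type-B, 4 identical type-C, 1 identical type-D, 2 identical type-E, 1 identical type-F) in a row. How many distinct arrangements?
15! / (6! × 1! × 4! × 1! × 2! × 1!) = 37837800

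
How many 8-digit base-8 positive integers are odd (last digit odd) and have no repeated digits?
Last∈{1,3,5,7}. Last=0: 0. Last nonzero: 4×6×P(6,6) = 17280. Total = 17280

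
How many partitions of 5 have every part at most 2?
Let r_j(i) = number of partitions of i into parts ≤ j, for i = 0..5. r_1(i) = 1 for all i; r_j(i) = r_{j-1}(i) + r_j(i-j). Rows j = 2..2: ≤2: 1 1 2 2 3 3. r_2(5) = 3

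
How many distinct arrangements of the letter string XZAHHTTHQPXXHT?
14! / (4! × 1! × 3! × 1! × 3! × 1! × 1!) = 100900800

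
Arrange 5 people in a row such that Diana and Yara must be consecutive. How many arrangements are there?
Treat the 2 as one block: (5-2+1)! × 2! = 24 × 2 = 48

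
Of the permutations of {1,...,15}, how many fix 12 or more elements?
Exactly j fixed points: C(15,j)·!(15-j); sum over j ≥ 12 (derangement numbers via !m = (m-1)·(!(m-1) + !(m-2)): !0..!3 = 1, 0, 1, 2). Σ_{j=12}^{15} C(15,j)·!(15-j) = C(15,12)·!3 + C(15,13)·!2 + C(15,14)·!1 + C(15,15)·!0 = 455·2 + 105·1 + 15·0 + 1·1 = 1016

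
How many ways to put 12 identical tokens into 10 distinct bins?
C(12+10-1, 10-1) = C(21, 9) = 293930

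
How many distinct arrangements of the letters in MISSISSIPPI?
11! / (1! × 4! × 4! × 2!) = 34650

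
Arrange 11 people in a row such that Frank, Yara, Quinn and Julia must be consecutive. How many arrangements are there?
Treat the 4 as one block: (11-4+1)! × 4! = 40320 × 24 = 967680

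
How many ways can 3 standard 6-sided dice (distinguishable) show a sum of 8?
Coefficient of x^8 in (x + x² + ... + x^6)^3. By inclusion-exclusion on dice exceeding 6: Σ_j (-1)^j C(3,j)·C(8-1-6j, 2) = C(3,0)·C(7,2) = 1·21 = 21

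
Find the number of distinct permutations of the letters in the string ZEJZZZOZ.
8! / (1! × 5! × 1! × 1!) = 336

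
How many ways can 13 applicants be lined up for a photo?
13! = 6227020800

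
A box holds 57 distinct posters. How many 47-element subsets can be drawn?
C(57,47) = 57!/(47!×10!) = 43183019880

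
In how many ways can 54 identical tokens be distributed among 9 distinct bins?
C(54+9-1, 9-1) = C(62, 8) = 3381098545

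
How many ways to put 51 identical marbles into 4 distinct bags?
C(51+4-1, 4-1) = C(54, 3) = 24804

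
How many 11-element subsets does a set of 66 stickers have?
C(66,11) = 66!/(11!×55!) = 1074082795968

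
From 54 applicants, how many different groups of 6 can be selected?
C(54,6) = 54!/(6!×48!) = 25827165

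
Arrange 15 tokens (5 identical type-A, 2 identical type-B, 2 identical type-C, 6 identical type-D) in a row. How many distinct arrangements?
15! / (5! × 2! × 2! × 6!) = 3783780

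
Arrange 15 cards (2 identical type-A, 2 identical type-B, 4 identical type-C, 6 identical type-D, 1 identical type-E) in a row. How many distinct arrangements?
15! / (2! × 2! × 4! × 6! × 1!) = 18918900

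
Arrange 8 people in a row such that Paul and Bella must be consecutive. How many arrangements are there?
Treat the 2 as one block: (8-2+1)! × 2! = 5040 × 2 = 10080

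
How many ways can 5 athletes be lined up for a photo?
5! = 120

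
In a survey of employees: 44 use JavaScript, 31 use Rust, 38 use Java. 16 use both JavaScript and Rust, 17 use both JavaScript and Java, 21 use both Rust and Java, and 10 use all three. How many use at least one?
|A∪B∪C| = 44+31+38-16-17-21+10 = 69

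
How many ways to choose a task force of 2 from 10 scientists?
C(10,2) = 10!/(2!×8!) = 45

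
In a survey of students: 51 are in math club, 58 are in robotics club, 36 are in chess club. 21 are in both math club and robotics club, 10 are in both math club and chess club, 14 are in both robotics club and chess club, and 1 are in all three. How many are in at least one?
|A∪B∪C| = 51+58+36-21-10-14+1 = 101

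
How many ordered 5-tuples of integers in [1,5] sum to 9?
Coefficient of x^9 in (x + x² + ... + x^5)^5. By inclusion-exclusion on dice exceeding 5: Σ_j (-1)^j C(5,j)·C(9-1-5j, 4) = C(5,0)·C(8,4) = 1·70 = 70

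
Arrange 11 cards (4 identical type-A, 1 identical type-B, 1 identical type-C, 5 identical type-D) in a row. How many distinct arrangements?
11! / (4! × 1! × 1! × 5!) = 13860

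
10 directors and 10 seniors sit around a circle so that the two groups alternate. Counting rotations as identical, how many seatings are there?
Fix one of the directors: (10-1)! ways for the remaining directors, × 10! ways for the seniors = 362880 × 3628800 = 1316818944000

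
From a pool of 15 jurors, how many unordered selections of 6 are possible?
C(15,6) = 15!/(6!×9!) = 5005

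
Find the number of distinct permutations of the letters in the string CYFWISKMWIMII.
13! / (1! × 1! × 4! × 1! × 1! × 2! × 2! × 1!) = 64864800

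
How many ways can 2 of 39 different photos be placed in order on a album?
P(39,2) = 39!/(39-2)! = 1482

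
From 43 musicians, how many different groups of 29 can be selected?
C(43,29) = 43!/(29!×14!) = 78378960360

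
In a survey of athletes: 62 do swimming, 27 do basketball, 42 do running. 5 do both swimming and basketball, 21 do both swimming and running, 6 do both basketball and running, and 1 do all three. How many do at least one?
|A∪B∪C| = 62+27+42-5-21-6+1 = 100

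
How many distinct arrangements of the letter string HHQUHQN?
7! / (2! × 3! × 1! × 1!) = 420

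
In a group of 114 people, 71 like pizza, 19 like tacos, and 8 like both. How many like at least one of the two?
|A∪B| = |A| + |B| - |A∩B| = 71 + 19 - 8 = 82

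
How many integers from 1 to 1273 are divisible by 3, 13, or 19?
⌊1273/3⌋+⌊1273/13⌋+⌊1273/19⌋ - ⌊1273/39⌋-⌊1273/57⌋-⌊1273/247⌋ + ⌊1273/741⌋ = 424+97+67 - 32-22-5 + 1 = 530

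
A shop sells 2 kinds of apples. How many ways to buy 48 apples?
C(48+2-1, 2-1) = C(49, 1) = 49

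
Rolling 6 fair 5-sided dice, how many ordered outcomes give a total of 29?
Coefficient of x^29 in (x + x² + ... + x^5)^6. By inclusion-exclusion on dice exceeding 5: Σ_j (-1)^j C(6,j)·C(29-1-5j, 5) = C(6,0)·C(28,5) - C(6,1)·C(23,5) + C(6,2)·C(18,5) - C(6,3)·C(13,5) + C(6,4)·C(8,5) = 1·98280 - 6·33649 + 15·8568 - 20·1287 + 15·56 = 6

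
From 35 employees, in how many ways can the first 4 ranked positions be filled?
P(35,4) = 35!/(35-4)! = 1256640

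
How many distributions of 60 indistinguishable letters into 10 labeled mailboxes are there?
C(60+10-1, 10-1) = C(69, 9) = 56672074888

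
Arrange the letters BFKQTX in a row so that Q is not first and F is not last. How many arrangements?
By inclusion-exclusion: 6! - 2×(6-1)! + (6-2)! = 720 - 240 + 24 = 504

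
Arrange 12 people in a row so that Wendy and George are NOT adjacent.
Total - adjacent = 12! - (12-1)!×2 = 479001600 - 79833600 = 399168000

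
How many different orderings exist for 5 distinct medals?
5! = 120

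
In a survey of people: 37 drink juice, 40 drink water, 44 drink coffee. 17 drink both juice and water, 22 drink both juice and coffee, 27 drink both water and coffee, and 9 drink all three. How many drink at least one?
|A∪B∪C| = 37+40+44-17-22-27+9 = 64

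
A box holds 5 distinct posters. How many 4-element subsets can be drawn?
C(5,4) = 5!/(4!×1!) = 5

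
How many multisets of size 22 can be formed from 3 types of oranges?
C(22+3-1, 3-1) = C(24, 2) = 276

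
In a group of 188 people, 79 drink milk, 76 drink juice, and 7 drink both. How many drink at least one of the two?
|A∪B| = |A| + |B| - |A∩B| = 79 + 76 - 7 = 148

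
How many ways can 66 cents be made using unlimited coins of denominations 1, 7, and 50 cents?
Coefficient of x^66 in 1/(1-x^1) · 1/(1-x^7) · 1/(1-x^50). Case on j = number of 50-cent coins (j = 0..1); remainder r = 66 - 50j is made from {1,7} in ⌊r/7⌋+1 ways. r = 66, 16 → 10 + 3 = 13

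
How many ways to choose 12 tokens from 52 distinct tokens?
C(52,12) = 52!/(12!×40!) = 206379406870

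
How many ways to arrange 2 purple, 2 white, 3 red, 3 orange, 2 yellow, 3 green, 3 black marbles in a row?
18! / (2! × 2! × 3! × 3! × 2! × 3! × 3!) = 617512896000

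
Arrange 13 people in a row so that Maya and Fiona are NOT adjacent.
Total - adjacent = 13! - (13-1)!×2 = 6227020800 - 958003200 = 5269017600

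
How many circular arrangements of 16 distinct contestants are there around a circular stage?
Circular: fix one position, arrange the rest. (16-1)! = 1307674368000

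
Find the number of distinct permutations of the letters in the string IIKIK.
5! / (3! × 2!) = 10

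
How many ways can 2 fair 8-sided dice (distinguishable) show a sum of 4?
Coefficient of x^4 in (x + x² + ... + x^8)^2. By inclusion-exclusion on dice exceeding 8: Σ_j (-1)^j C(2,j)·C(4-1-8j, 1) = C(2,0)·C(3,1) = 1·3 = 3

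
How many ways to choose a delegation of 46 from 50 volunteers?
C(50,46) = 50!/(46!×4!) = 230300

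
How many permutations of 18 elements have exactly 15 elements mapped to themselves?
Choose the 15 fixed points C(18,15) = 816, derange the rest: !3 = Σ_{j=0}^{3} (-1)^j·3!/j! = 6 - 6 + 3 - 1 = 2. Product = 816 × 2 = 1632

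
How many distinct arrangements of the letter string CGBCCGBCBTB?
11! / (2! × 4! × 1! × 4!) = 34650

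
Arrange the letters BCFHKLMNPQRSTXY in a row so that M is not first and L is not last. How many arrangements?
By inclusion-exclusion: 15! - 2×(15-1)! + (15-2)! = 1307674368000 - 174356582400 + 6227020800 = 1139544806400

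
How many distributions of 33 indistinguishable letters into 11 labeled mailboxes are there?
C(33+11-1, 11-1) = C(43, 10) = 1917334783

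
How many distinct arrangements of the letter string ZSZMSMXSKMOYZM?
14! / (4! × 1! × 1! × 3! × 3! × 1! × 1!) = 100900800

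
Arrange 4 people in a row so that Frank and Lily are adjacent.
Treat as block: (4-1)! × 2! = 6 × 2 = 12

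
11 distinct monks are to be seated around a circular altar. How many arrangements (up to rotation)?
Circular: fix one position, arrange the rest. (11-1)! = 3628800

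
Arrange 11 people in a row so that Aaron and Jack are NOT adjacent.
Total - adjacent = 11! - (11-1)!×2 = 39916800 - 7257600 = 32659200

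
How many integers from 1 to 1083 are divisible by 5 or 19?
⌊1083/5⌋ + ⌊1083/19⌋ - ⌊1083/95⌋ = 216 + 57 - 11 = 262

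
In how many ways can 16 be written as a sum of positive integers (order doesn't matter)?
Pentagonal recurrence p(n) = p(n-1) + p(n-2) - p(n-5) - p(n-7) + p(n-12) + p(n-15) - ... gives p(0..15) = 1, 1, 2, 3, 5, 7, 11, 15, 22, 30, 42, 56, 77, 101, 135, 176. p(16) = p(15) + p(14) - p(11) - p(9) + p(4) + p(1) = 176 + 135 - 56 - 30 + 5 + 1 = 231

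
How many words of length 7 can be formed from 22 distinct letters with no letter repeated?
P(22,7) = 22!/(22-7)! = 859541760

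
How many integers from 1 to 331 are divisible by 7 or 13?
⌊331/7⌋ + ⌊331/13⌋ - ⌊331/91⌋ = 47 + 25 - 3 = 69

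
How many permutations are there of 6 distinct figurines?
6! = 720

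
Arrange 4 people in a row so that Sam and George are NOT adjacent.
Total - adjacent = 4! - (4-1)!×2 = 24 - 12 = 12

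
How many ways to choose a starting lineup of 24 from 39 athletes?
C(39,24) = 39!/(24!×15!) = 25140840660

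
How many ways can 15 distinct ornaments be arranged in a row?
15! = 1307674368000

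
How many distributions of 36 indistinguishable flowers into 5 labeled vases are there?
C(36+5-1, 5-1) = C(40, 4) = 91390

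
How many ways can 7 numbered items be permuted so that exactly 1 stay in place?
Choose the 1 fixed point C(7,1) = 7, derange the rest: !6 = Σ_{j=0}^{6} (-1)^j·6!/j! = 720 - 720 + 360 - 120 + 30 - 6 + 1 = 265. Product = 7 × 265 = 1855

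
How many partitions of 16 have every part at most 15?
Let r_j(i) = number of partitions of i into parts ≤ j, for i = 0..16. r_1(i) = 1 for all i; r_j(i) = r_{j-1}(i) + r_j(i-j). Rows j = 2..15: ≤2: 1 1 2 2 3 3 4 4 5 5 6 6 7 7 8 8 9; ≤3: 1 1 2 3 4 5 7 8 10 12 14 16 19 21 24 27 30; ≤4: 1 1 2 3 5 6 9 11 15 18 23 27 34 39 47 54 64; ≤5: 1 1 2 3 5 7 10 13 18 23 30 37 47 57 70 84 101; ≤6: 1 1 2 3 5 7 11 14 20 26 35 44 58 71 90 110 136; ≤7: 1 1 2 3 5 7 11 15 21 28 38 49 65 82 105 131 164; ≤8: 1 1 2 3 5 7 11 15 22 29 40 52 70 89 116 146 186; ≤9: 1 1 2 3 5 7 11 15 22 30 41 54 73 94 123 157 201; ≤10: 1 1 2 3 5 7 11 15 22 30 42 55 75 97 128 164 212; ≤11: 1 1 2 3 5 7 11 15 22 30 42 56 76 99 131 169 219; ≤12: 1 1 2 3 5 7 11 15 22 30 42 56 77 100 133 172 224; ≤13: 1 1 2 3 5 7 11 15 22 30 42 56 77 101 134 174 227; ≤14: 1 1 2 3 5 7 11 15 22 30 42 56 77 101 135 175 229; ≤15: 1 1 2 3 5 7 11 15 22 30 42 56 77 101 135 176 230. r_15(16) = 230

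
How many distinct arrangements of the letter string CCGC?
4! / (3! × 1!) = 4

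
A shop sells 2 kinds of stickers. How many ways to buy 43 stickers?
C(43+2-1, 2-1) = C(44, 1) = 44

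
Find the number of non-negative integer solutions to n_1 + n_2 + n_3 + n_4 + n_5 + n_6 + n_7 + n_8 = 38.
C(38+8-1, 8-1) = C(45, 7) = 45379620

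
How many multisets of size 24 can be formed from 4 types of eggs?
C(24+4-1, 4-1) = C(27, 3) = 2925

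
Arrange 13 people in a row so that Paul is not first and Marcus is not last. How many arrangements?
By inclusion-exclusion: 13! - 2×(13-1)! + (13-2)! = 6227020800 - 958003200 + 39916800 = 5308934400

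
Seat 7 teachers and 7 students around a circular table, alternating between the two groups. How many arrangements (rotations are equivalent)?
Fix one of the teachers: (7-1)! ways for the remaining teachers, × 7! ways for the students = 720 × 5040 = 3628800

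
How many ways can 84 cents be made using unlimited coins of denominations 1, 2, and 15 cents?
Coefficient of x^84 in 1/(1-x^1) · 1/(1-x^2) · 1/(1-x^15). Case on j = number of 15-cent coins (j = 0..5); remainder r = 84 - 15j is made from {1,2} in ⌊r/2⌋+1 ways. r = 84, 69, 54, 39, 24, 9 → 43 + 35 + 28 + 20 + 13 + 5 = 144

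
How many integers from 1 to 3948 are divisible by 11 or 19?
⌊3948/11⌋ + ⌊3948/19⌋ - ⌊3948/209⌋ = 358 + 207 - 18 = 547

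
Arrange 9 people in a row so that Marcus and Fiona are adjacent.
Treat as block: (9-1)! × 2! = 40320 × 2 = 80640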